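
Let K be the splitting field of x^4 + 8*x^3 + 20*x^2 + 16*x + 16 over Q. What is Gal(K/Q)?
The polynomial is an irreducible quartic over Q and its discriminant is 589824 = 768^2, a perfect square, so the Galois group is contained in A_4. The resolvent cubic y^3 - 20*y^2 + 64*y splits completely over Q, which gives the Klein four-group V_4.

4T2: V_4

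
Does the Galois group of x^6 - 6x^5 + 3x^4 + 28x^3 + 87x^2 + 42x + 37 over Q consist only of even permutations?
No

The polynomial is irreducible of degree 6 over Q. Its discriminant is -7629540176166912, which is not a perfect square. A Galois group lies in the alternating group exactly when the discriminant is a square in Q, so the Galois group (C_6) is not contained in A_6.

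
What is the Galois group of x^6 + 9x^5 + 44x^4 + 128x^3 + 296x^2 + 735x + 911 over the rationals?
(C_3 x C_3) : C_4, the transitive group 6T10 of order 36

The polynomial f is an irreducible sextic over Q, so G = Gal(f/Q) is one of the 16 transitive subgroups 6T1, ..., 6T16 of S_6. The discriminant of f is 9082881007222500 = 95304150^2, a perfect square, so G is contained in A_6. The transitive groups of degree 6 contained in A_6 are: A_4 (6T4, order 12), S_4 (6T7, order 24), (C_3 x C_3) : C_4 (6T10, order 36), PSL(2,5) (6T12, order 60), A_6 (6T15, order 360). By Dedekind's theorem, for a prime p not dividing disc(f) the degrees of the irreducible factors of f mod p form the cycle type of an element of G. Factoring f modulo the 19 such primes p <= 89 (skipping 2, 3, 5, 29, 67, which divide the discriminant), each new pattern first appears at: mod 7: f = (x^2 + 1)(x^4 + 2x^3 + x^2 + 1), pattern 4+2; mod 11: f = (x^3 + 4x^2 + 8x + 6)(x^3 + 5x^2 + 5x + 7), pattern 3+3; mod 19: f = (x + 1)(x + 6)(x^2 + 4x + 11)(x^2 + 17x + 2), pattern 2+2+1+1; mod 61: f = (x + 21)(x + 23)(x + 30)(x^3 + 57x^2 + x + 35), pattern 3+1+1+1. No other pattern occurs in this range, so the set of observed cycle types is {4+2, 3+3, 2+2+1+1, 3+1+1+1}. The candidates containing elements of all these cycle types are (C_3 x C_3) : C_4 (6T10) of order 36, A_6 (6T15) of order 360; the others are excluded. The observed types are precisely the cycle types that occur in (C_3 x C_3) : C_4 (6T10) (apart from the identity). Each of the other remaining candidates has further cycle types, and by the Chebotarev density theorem the matching factorization patterns would occur for a proportion of primes equal to their share of the group: A_6 (6T15) additionally contains elements of type 5+1 (144 of its 360 elements, about 40% of primes). None of the 19 primes tested shows any such pattern (for each of these groups the chance of that is below 10^-4), which rules them out. Hence G = (C_3 x C_3) : C_4 (6T10), of order 36.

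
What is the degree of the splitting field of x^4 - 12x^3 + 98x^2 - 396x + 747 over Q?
8

The degree of the splitting field over Q equals the order of the Galois group, so first determine the group. The polynomial is an irreducible quartic over Q and its discriminant is 4663461888, which is not a perfect square, so the Galois group is not contained in A_4. The resolvent cubic y^3 - 98*y^2 + 1764*y + 28440 has exactly one rational root, so the Galois group is C_4 or D_4. The quartic remains irreducible over Q(sqrt(disc)), so the group is D_4. The Galois group D_4 (4T3) has order 8, so the splitting field has degree 8 over Q.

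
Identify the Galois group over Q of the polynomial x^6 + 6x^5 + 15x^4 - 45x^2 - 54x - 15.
The polynomial f is an irreducible sextic over Q, so G = Gal(f/Q) is one of the 16 transitive subgroups 6T1, ..., 6T16 of S_6. The discriminant of f is 660451885056, which is not a perfect square, so G is not contained in A_6. The transitive groups of degree 6 not contained in A_6 are: C_6 (6T1, order 6), S_3 (6T2, order 6), D_6 (6T3, order 12), C_3 x S_3 (6T5, order 18), A_4 x C_2 (6T6, order 24), S_4 (6T8, order 24), S_3 x S_3 (6T9, order 36), S_4 x C_2 (6T11, order 48), (S_3 x S_3) : C_2 (6T13, order 72), PGL(2,5) (6T14, order 120), S_6 (6T16, order 720). By Dedekind's theorem, for a prime p not dividing disc(f) the degrees of the irreducible factors of f mod p form the cycle type of an element of G. Factoring f modulo the 14 such primes p <= 53 (skipping 2, 3, which divide the discriminant), each new pattern first appears at: mod 5: f = (x)(x + 2)(x^2 + x + 1)(x^2 + 3x + 3), pattern 2+2+1+1; mod 7: f = (x^6 + 6x^5 + x^4 + 4x^2 + 2x + 6), pattern 6; mod 19: f = (x + 3)(x + 4)(x + 15)(x^3 + 3x^2 + 3x + 11), pattern 3+1+1+1; mod 31: f = (x^2 + 18x + 2)(x^2 + 20x + 16)(x^2 + 30x + 16), pattern 2+2+2; mod 43: f = (x^3 + 3x^2 + 3x + 6)(x^3 + 3x^2 + 3x + 19), pattern 3+3. No other pattern occurs in this range, so the set of observed cycle types is {2+2+1+1, 6, 3+1+1+1, 2+2+2, 3+3}. The candidates containing elements of all these cycle types are S_3 x S_3 (6T9) of order 36, (S_3 x S_3) : C_2 (6T13) of order 72, S_6 (6T16) of order 720; the others are excluded. The observed types are precisely the cycle types that occur in S_3 x S_3 (6T9) (apart from the identity). Each of the other remaining candidates has further cycle types, and by the Chebotarev density theorem the matching factorization patterns would occur for a proportion of primes equal to their share of the group: (S_3 x S_3) : C_2 (6T13) additionally contains elements of type 4+2, 3+2+1, 2+1+1+1+1 (36 of its 72 elements, about 50% of primes); S_6 (6T16) additionally contains elements of type 5+1, 4+2, 4+1+1, 3+2+1, 2+1+1+1+1 (459 of its 720 elements, about 64% of primes). None of the 14 primes tested shows any such pattern (for each of these groups the chance of that is below 10^-4), which rules them out. Hence G = S_3 x S_3 (6T9), of order 36.

S_3 x S_3, the direct product S_3 x S_3 in its degree-6 action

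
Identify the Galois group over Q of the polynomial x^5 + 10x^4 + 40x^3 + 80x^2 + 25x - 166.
A_5, the alternating group on 5 letters

The polynomial f is an irreducible quintic over Q, so G = Gal(f/Q) is a transitive subgroup of S_5: one of C_5 (5T1, order 5), D_5 (5T2, order 10), F_20 (5T3, order 20), A_5 (5T4, order 60) or S_5 (5T5, order 120). The discriminant of f is 58564000000 = 242000^2, a perfect square, so G is contained in A_5. The transitive groups of degree 5 contained in A_5 are: C_5 (5T1, order 5), D_5 (5T2, order 10), A_5 (5T4, order 60). By Dedekind's theorem, for a prime p not dividing disc(f) the degrees of the irreducible factors of f mod p form the cycle type of an element of G. Factoring f modulo the 3 such primes p <= 13 (skipping 2, 5, 11, which divide the discriminant), each new pattern first appears at: mod 3: f = (x^5 + x^4 + x^3 + 2x^2 + x + 2), pattern 5; mod 13: f = (x + 7)(x + 9)(x^3 + 7x^2 + 8x + 5), pattern 3+1+1. No other pattern occurs in this range, so the set of observed cycle types is {5, 3+1+1}. Among the candidates above, the only group containing elements of all these cycle types is A_5 (5T4) — each of C_5 (5T1), D_5 (5T2) lacks at least one of them. Hence G = A_5 (5T4), of order 60.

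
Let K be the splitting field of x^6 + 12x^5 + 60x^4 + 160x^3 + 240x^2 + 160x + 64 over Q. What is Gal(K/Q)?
The polynomial f is an irreducible sextic over Q, so G = Gal(f/Q) is one of the 16 transitive subgroups 6T1, ..., 6T16 of S_6. The discriminant of f is -46741055340544, which is not a perfect square, so G is not contained in A_6. The transitive groups of degree 6 not contained in A_6 are: C_6 (6T1, order 6), S_3 (6T2, order 6), D_6 (6T3, order 12), C_3 x S_3 (6T5, order 18), A_4 x C_2 (6T6, order 24), S_4 (6T8, order 24), S_3 x S_3 (6T9, order 36), S_4 x C_2 (6T11, order 48), (S_3 x S_3) : C_2 (6T13, order 72), PGL(2,5) (6T14, order 120), S_6 (6T16, order 720). By Dedekind's theorem, for a prime p not dividing disc(f) the degrees of the irreducible factors of f mod p form the cycle type of an element of G. Factoring f modulo the 3 such primes p <= 7 (skipping 2, which divides the discriminant), each new pattern first appears at: mod 3: f = (x + 1)(x^2 + 1)(x^3 + 2x^2 + 1), pattern 3+2+1; mod 5: f = (x^3 + 3x + 2)(x^3 + 2x^2 + 2x + 2), pattern 3+3; mod 7: f = (x + 5)(x^5 + 4x^3 + 2x + 3), pattern 5+1. No other pattern occurs in this range, so the set of observed cycle types is {3+2+1, 3+3, 5+1}. Among the candidates above, the only group containing elements of all these cycle types is S_6 (6T16); every other candidate lacks at least one of them. Hence G = S_6 (6T16), of order 720.

6T16: S_6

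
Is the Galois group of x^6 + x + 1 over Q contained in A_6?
No

The polynomial is irreducible of degree 6 over Q. Its discriminant is -43531, which is not a perfect square. A Galois group lies in the alternating group exactly when the discriminant is a square in Q, so the Galois group (S_6) is not contained in A_6.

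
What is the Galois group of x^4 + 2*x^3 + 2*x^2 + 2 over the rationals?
The polynomial is an irreducible quartic over Q and its discriminant is 3136 = 56^2, a perfect square, so the Galois group is contained in A_4. The resolvent cubic y^3 - 2*y^2 - 8*y + 8 is irreducible over Q. An irreducible resolvent with square discriminant gives A_4.

4T4: A_4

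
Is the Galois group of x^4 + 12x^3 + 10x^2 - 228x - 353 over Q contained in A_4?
No

The polynomial is irreducible of degree 4 over Q. Its discriminant is -538970112, which is not a perfect square. A Galois group lies in the alternating group exactly when the discriminant is a square in Q, so the Galois group (D_4) is not contained in A_4.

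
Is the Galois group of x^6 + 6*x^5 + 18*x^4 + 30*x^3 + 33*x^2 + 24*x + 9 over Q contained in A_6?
The polynomial is irreducible of degree 6 over Q. Its discriminant is -16003008, which is not a perfect square. A Galois group lies in the alternating group exactly when the discriminant is a square in Q, so the Galois group (PGL(2,5)) is not contained in A_6.

No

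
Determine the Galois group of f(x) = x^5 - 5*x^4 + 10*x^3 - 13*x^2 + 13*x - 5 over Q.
D_5 (also written D5)

The polynomial f is an irreducible quintic over Q, so G = Gal(f/Q) is a transitive subgroup of S_5: one of C_5 (5T1, order 5), D_5 (5T2, order 10), F_20 (5T3, order 20), A_5 (5T4, order 60) or S_5 (5T5, order 120). The discriminant of f is 55225 = 235^2, a perfect square, so G is contained in A_5. The transitive groups of degree 5 contained in A_5 are: C_5 (5T1, order 5), D_5 (5T2, order 10), A_5 (5T4, order 60). By Dedekind's theorem, for a prime p not dividing disc(f) the degrees of the irreducible factors of f mod p form the cycle type of an element of G. Factoring f modulo the 23 such primes p <= 97 (skipping 5, 47, which divide the discriminant), each new pattern first appears at: mod 2: f = (x^5 + x^4 + x^2 + x + 1), pattern 5; mod 11: f = (x + 2)(x^2 + 4)(x^2 + 4x + 9), pattern 2+2+1; mod 83: f = (x + 3)(x + 10)(x + 30)(x + 58)(x + 60), pattern 1+1+1+1+1. No other pattern occurs in this range, so the set of observed cycle types is {5, 2+2+1, 1+1+1+1+1}. The candidates containing elements of all these cycle types are D_5 (5T2) of order 10, A_5 (5T4) of order 60; the others are excluded. The observed types are precisely the cycle types that occur in D_5 (5T2). Each of the other remaining candidates has further cycle types, and by the Chebotarev density theorem the matching factorization patterns would occur for a proportion of primes equal to their share of the group: A_5 (5T4) additionally contains elements of type 3+1+1 (20 of its 60 elements, about 33% of primes). None of the 23 primes tested shows any such pattern (for each of these groups the chance of that is below 10^-4), which rules them out. Hence G = D_5 (5T2), of order 10.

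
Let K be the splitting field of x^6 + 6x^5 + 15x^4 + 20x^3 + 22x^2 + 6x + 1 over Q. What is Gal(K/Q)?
C_6, the cyclic group of order 6

The polynomial f is an irreducible sextic over Q, so G = Gal(f/Q) is one of the 16 transitive subgroups 6T1, ..., 6T16 of S_6. The discriminant of f is -904619968, which is not a perfect square, so G is not contained in A_6. The transitive groups of degree 6 not contained in A_6 are: C_6 (6T1, order 6), S_3 (6T2, order 6), D_6 (6T3, order 12), C_3 x S_3 (6T5, order 18), A_4 x C_2 (6T6, order 24), S_4 (6T8, order 24), S_3 x S_3 (6T9, order 36), S_4 x C_2 (6T11, order 48), (S_3 x S_3) : C_2 (6T13, order 72), PGL(2,5) (6T14, order 120), S_6 (6T16, order 720). By Dedekind's theorem, for a prime p not dividing disc(f) the degrees of the irreducible factors of f mod p form the cycle type of an element of G. Factoring f modulo the 37 such primes p <= 173 (skipping 2, 7, 29, which divide the discriminant), each new pattern first appears at: mod 3: f = (x^6 + 2x^3 + x^2 + 1), pattern 6; mod 11: f = (x^3 + 3x^2 + x + 1)(x^3 + 3x^2 + 5x + 1), pattern 3+3; mod 13: f = (x^2 + 3x + 10)(x^2 + 4x + 10)(x^2 + 12x + 3), pattern 2+2+2; mod 43: f = (x + 7)(x + 13)(x + 25)(x + 26)(x + 30)(x + 34), pattern 1+1+1+1+1+1. No other pattern occurs in this range, so the set of observed cycle types is {6, 3+3, 2+2+2, 1+1+1+1+1+1}. The candidates containing elements of all these cycle types are C_6 (6T1) of order 6, D_6 (6T3) of order 12, C_3 x S_3 (6T5) of order 18, A_4 x C_2 (6T6) of order 24, S_3 x S_3 (6T9) of order 36, S_4 x C_2 (6T11) of order 48, (S_3 x S_3) : C_2 (6T13) of order 72, PGL(2,5) (6T14) of order 120, S_6 (6T16) of order 720; the others are excluded. The observed types are precisely the cycle types that occur in C_6 (6T1). Each of the other remaining candidates has further cycle types, and by the Chebotarev density theorem the matching factorization patterns would occur for a proportion of primes equal to their share of the group: D_6 (6T3) additionally contains elements of type 2+2+1+1 (3 of its 12 elements, about 25% of primes); C_3 x S_3 (6T5) additionally contains elements of type 3+1+1+1 (4 of its 18 elements, about 22% of primes); A_4 x C_2 (6T6) additionally contains elements of type 2+2+1+1, 2+1+1+1+1 (6 of its 24 elements, about 25% of primes); S_3 x S_3 (6T9) additionally contains elements of type 3+1+1+1, 2+2+1+1 (13 of its 36 elements, about 36% of primes); S_4 x C_2 (6T11) additionally contains elements of type 4+2, 4+1+1, 2+2+1+1, 2+1+1+1+1 (24 of its 48 elements, about 50% of primes); (S_3 x S_3) : C_2 (6T13) additionally contains elements of type 4+2, 3+2+1, 3+1+1+1, 2+2+1+1, 2+1+1+1+1 (49 of its 72 elements, about 68% of primes); PGL(2,5) (6T14) additionally contains elements of type 5+1, 4+1+1, 2+2+1+1 (69 of its 120 elements, about 58% of primes); S_6 (6T16) additionally contains elements of type 5+1, 4+2, 4+1+1, 3+2+1, 3+1+1+1, 2+2+1+1, 2+1+1+1+1 (544 of its 720 elements, about 76% of primes). None of the 37 primes tested shows any such pattern (for each of these groups the chance of that is below 10^-4), which rules them out. Hence G = C_6 (6T1), of order 6.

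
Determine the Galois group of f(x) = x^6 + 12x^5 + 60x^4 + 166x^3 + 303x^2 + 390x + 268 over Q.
The polynomial f is an irreducible sextic over Q, so G = Gal(f/Q) is one of the 16 transitive subgroups 6T1, ..., 6T16 of S_6. The discriminant of f is -1160950579200, which is not a perfect square, so G is not contained in A_6. The transitive groups of degree 6 not contained in A_6 are: C_6 (6T1, order 6), S_3 (6T2, order 6), D_6 (6T3, order 12), C_3 x S_3 (6T5, order 18), A_4 x C_2 (6T6, order 24), S_4 (6T8, order 24), S_3 x S_3 (6T9, order 36), S_4 x C_2 (6T11, order 48), (S_3 x S_3) : C_2 (6T13, order 72), PGL(2,5) (6T14, order 120), S_6 (6T16, order 720). By Dedekind's theorem, for a prime p not dividing disc(f) the degrees of the irreducible factors of f mod p form the cycle type of an element of G. Factoring f modulo the 23 such primes p <= 101 (skipping 2, 3, 5, which divide the discriminant), each new pattern first appears at: mod 7: f = (x^3 + 6x^2 + 4x + 4)(x^3 + 6x^2 + 6x + 4), pattern 3+3; mod 11: f = (x^2 + 9)(x^2 + 2x + 5)(x^2 + 10x + 4), pattern 2+2+2; mod 61: f = (x + 26)(x + 28)(x + 45)(x + 49)(x + 51)(x + 57), pattern 1+1+1+1+1+1. No other pattern occurs in this range, so the set of observed cycle types is {3+3, 2+2+2, 1+1+1+1+1+1}. The candidates containing elements of all these cycle types are C_6 (6T1) of order 6, S_3 (6T2) of order 6, D_6 (6T3) of order 12, C_3 x S_3 (6T5) of order 18, A_4 x C_2 (6T6) of order 24, S_4 (6T8) of order 24, S_3 x S_3 (6T9) of order 36, S_4 x C_2 (6T11) of order 48, (S_3 x S_3) : C_2 (6T13) of order 72, PGL(2,5) (6T14) of order 120, S_6 (6T16) of order 720; the others are excluded. The observed types are precisely the cycle types that occur in S_3 (6T2). Each of the other remaining candidates has further cycle types, and by the Chebotarev density theorem the matching factorization patterns would occur for a proportion of primes equal to their share of the group: C_6 (6T1) additionally contains elements of type 6 (2 of its 6 elements, about 33% of primes); D_6 (6T3) additionally contains elements of type 6, 2+2+1+1 (5 of its 12 elements, about 42% of primes); C_3 x S_3 (6T5) additionally contains elements of type 6, 3+1+1+1 (10 of its 18 elements, about 56% of primes); A_4 x C_2 (6T6) additionally contains elements of type 6, 2+2+1+1, 2+1+1+1+1 (14 of its 24 elements, about 58% of primes); S_4 (6T8) additionally contains elements of type 4+1+1, 2+2+1+1 (9 of its 24 elements, about 38% of primes); S_3 x S_3 (6T9) additionally contains elements of type 6, 3+1+1+1, 2+2+1+1 (25 of its 36 elements, about 69% of primes); S_4 x C_2 (6T11) additionally contains elements of type 6, 4+2, 4+1+1, 2+2+1+1, 2+1+1+1+1 (32 of its 48 elements, about 67% of primes); (S_3 x S_3) : C_2 (6T13) additionally contains elements of type 6, 4+2, 3+2+1, 3+1+1+1, 2+2+1+1, 2+1+1+1+1 (61 of its 72 elements, about 85% of primes); PGL(2,5) (6T14) additionally contains elements of type 6, 5+1, 4+1+1, 2+2+1+1 (89 of its 120 elements, about 74% of primes); S_6 (6T16) additionally contains elements of type 6, 5+1, 4+2, 4+1+1, 3+2+1, 3+1+1+1, 2+2+1+1, 2+1+1+1+1 (664 of its 720 elements, about 92% of primes). None of the 23 primes tested shows any such pattern (for each of these groups the chance of that is below 10^-4), which rules them out. Hence G = S_3 (6T2), of order 6.

S_3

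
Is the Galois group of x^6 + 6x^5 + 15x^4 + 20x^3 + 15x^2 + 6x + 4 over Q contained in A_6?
No

The polynomial is irreducible of degree 6 over Q. Its discriminant is -11337408, which is not a perfect square. A Galois group lies in the alternating group exactly when the discriminant is a square in Q, so the Galois group (S_3) is not contained in A_6.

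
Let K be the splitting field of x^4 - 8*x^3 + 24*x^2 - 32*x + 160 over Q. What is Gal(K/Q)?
The polynomial is an irreducible quartic over Q and its discriminant is 764411904 = 27648^2, a perfect square, so the Galois group is contained in A_4. The resolvent cubic y^3 - 24*y^2 - 384*y + 4096 splits completely over Q, which gives the Klein four-group V_4.

V_4, the Klein four-group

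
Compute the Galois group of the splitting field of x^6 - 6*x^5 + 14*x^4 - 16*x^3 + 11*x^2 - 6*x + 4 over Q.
The polynomial f is an irreducible sextic over Q, so G = Gal(f/Q) is one of the 16 transitive subgroups 6T1, ..., 6T16 of S_6. The discriminant of f is -5120000, which is not a perfect square, so G is not contained in A_6. The transitive groups of degree 6 not contained in A_6 are: C_6 (6T1, order 6), S_3 (6T2, order 6), D_6 (6T3, order 12), C_3 x S_3 (6T5, order 18), A_4 x C_2 (6T6, order 24), S_4 (6T8, order 24), S_3 x S_3 (6T9, order 36), S_4 x C_2 (6T11, order 48), (S_3 x S_3) : C_2 (6T13, order 72), PGL(2,5) (6T14, order 120), S_6 (6T16, order 720). By Dedekind's theorem, for a prime p not dividing disc(f) the degrees of the irreducible factors of f mod p form the cycle type of an element of G. Factoring f modulo the 22 such primes p <= 89 (skipping 2, 5, which divide the discriminant), each new pattern first appears at: mod 3: f = (x^3 + x^2 + x + 2)(x^3 + 2x^2 + 2x + 2), pattern 3+3; mod 7: f = (x^2 + 4x + 1)(x^2 + 5x + 3)(x^2 + 6x + 6), pattern 2+2+2; mod 13: f = (x + 3)(x + 8)(x^4 + 9x^3 + 8x^2 + 5x + 11), pattern 4+1+1; mod 43: f = (x + 11)(x + 30)(x^2 + 41x + 5)(x^2 + 41x + 11), pattern 2+2+1+1. No other pattern occurs in this range, so the set of observed cycle types is {3+3, 2+2+2, 4+1+1, 2+2+1+1}. The candidates containing elements of all these cycle types are S_4 (6T8) of order 24, S_4 x C_2 (6T11) of order 48, PGL(2,5) (6T14) of order 120, S_6 (6T16) of order 720; the others are excluded. The observed types are precisely the cycle types that occur in S_4 (6T8) (apart from the identity). Each of the other remaining candidates has further cycle types, and by the Chebotarev density theorem the matching factorization patterns would occur for a proportion of primes equal to their share of the group: S_4 x C_2 (6T11) additionally contains elements of type 6, 4+2, 2+1+1+1+1 (17 of its 48 elements, about 35% of primes); PGL(2,5) (6T14) additionally contains elements of type 6, 5+1 (44 of its 120 elements, about 37% of primes); S_6 (6T16) additionally contains elements of type 6, 5+1, 4+2, 3+2+1, 3+1+1+1, 2+1+1+1+1 (529 of its 720 elements, about 73% of primes). None of the 22 primes tested shows any such pattern (for each of these groups the chance of that is below 10^-4), which rules them out. Hence G = S_4 (6T8), of order 24.

6T8: S_4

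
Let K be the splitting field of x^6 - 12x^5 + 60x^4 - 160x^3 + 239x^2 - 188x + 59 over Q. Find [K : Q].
The degree of the splitting field over Q equals the order of the Galois group, so first determine the group. The polynomial f is an irreducible sextic over Q, so G = Gal(f/Q) is one of the 16 transitive subgroups 6T1, ..., 6T16 of S_6. The discriminant of f is 33856 = 184^2, a perfect square, so G is contained in A_6. The transitive groups of degree 6 contained in A_6 are: A_4 (6T4, order 12), S_4 (6T7, order 24), (C_3 x C_3) : C_4 (6T10, order 36), PSL(2,5) (6T12, order 60), A_6 (6T15, order 360). By Dedekind's theorem, for a prime p not dividing disc(f) the degrees of the irreducible factors of f mod p form the cycle type of an element of G. Factoring f modulo the 79 such primes p <= 419 (skipping 2, 23, which divide the discriminant), each new pattern first appears at: mod 3: f = (x^3 + x^2 + x + 2)(x^3 + 2x^2 + 1), pattern 3+3; mod 5: f = (x^2 + x + 2)(x^4 + 2x^3 + x^2 + 2), pattern 4+2; mod 19: f = (x + 3)(x + 12)(x^2 + 5x + 1)(x^2 + 6x + 18), pattern 2+2+1+1; mod 223: f = (x + 14)(x + 55)(x + 76)(x + 143)(x + 164)(x + 205), pattern 1+1+1+1+1+1. No other pattern occurs in this range, so the set of observed cycle types is {3+3, 4+2, 2+2+1+1, 1+1+1+1+1+1}. The candidates containing elements of all these cycle types are S_4 (6T7) of order 24, (C_3 x C_3) : C_4 (6T10) of order 36, A_6 (6T15) of order 360; the others are excluded. The observed types are precisely the cycle types that occur in S_4 (6T7). Each of the other remaining candidates has further cycle types, and by the Chebotarev density theorem the matching factorization patterns would occur for a proportion of primes equal to their share of the group: (C_3 x C_3) : C_4 (6T10) additionally contains elements of type 3+1+1+1 (4 of its 36 elements, about 11% of primes); A_6 (6T15) additionally contains elements of type 5+1, 3+1+1+1 (184 of its 360 elements, about 51% of primes). None of the 79 primes tested shows any such pattern (for each of these groups the chance of that is below 10^-4), which rules them out. Hence G = S_4 (6T7), of order 24. The Galois group S_4 (6T7) has order 24, so the splitting field has degree 24 over Q.

24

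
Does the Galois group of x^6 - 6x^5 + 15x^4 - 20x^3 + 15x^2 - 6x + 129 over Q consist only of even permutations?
The polynomial is irreducible of degree 6 over Q. Its discriminant is -1603087953297408, which is not a perfect square. A Galois group lies in the alternating group exactly when the discriminant is a square in Q, so the Galois group (D_6) is not contained in A_6.

No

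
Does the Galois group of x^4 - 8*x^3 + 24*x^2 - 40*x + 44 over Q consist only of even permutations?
The polynomial is irreducible of degree 4 over Q. Its discriminant is 331776 = 576^2, a perfect square. A Galois group lies in the alternating group exactly when the discriminant is a square in Q, so the Galois group (A_4) is contained in A_4.

Yes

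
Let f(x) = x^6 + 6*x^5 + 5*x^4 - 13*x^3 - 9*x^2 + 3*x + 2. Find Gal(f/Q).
PSL(2,5)

The polynomial f is an irreducible sextic over Q, so G = Gal(f/Q) is one of the 16 transitive subgroups 6T1, ..., 6T16 of S_6. The discriminant of f is 30991489 = 5567^2, a perfect square, so G is contained in A_6. The transitive groups of degree 6 contained in A_6 are: A_4 (6T4, order 12), S_4 (6T7, order 24), (C_3 x C_3) : C_4 (6T10, order 36), PSL(2,5) (6T12, order 60), A_6 (6T15, order 360). By Dedekind's theorem, for a prime p not dividing disc(f) the degrees of the irreducible factors of f mod p form the cycle type of an element of G. Factoring f modulo the 21 such primes p <= 79 (skipping 19, which divides the discriminant), each new pattern first appears at: mod 2: f = (x)(x^5 + x^3 + x^2 + x + 1), pattern 5+1; mod 7: f = (x^3 + x^2 + 3x + 1)(x^3 + 5x^2 + 4x + 2), pattern 3+3; mod 61: f = (x + 3)(x + 25)(x^2 + 48x + 25)(x^2 + 52x + 38), pattern 2+2+1+1. No other pattern occurs in this range, so the set of observed cycle types is {5+1, 3+3, 2+2+1+1}. The candidates containing elements of all these cycle types are PSL(2,5) (6T12) of order 60, A_6 (6T15) of order 360; the others are excluded. The observed types are precisely the cycle types that occur in PSL(2,5) (6T12) (apart from the identity). Each of the other remaining candidates has further cycle types, and by the Chebotarev density theorem the matching factorization patterns would occur for a proportion of primes equal to their share of the group: A_6 (6T15) additionally contains elements of type 4+2, 3+1+1+1 (130 of its 360 elements, about 36% of primes). None of the 21 primes tested shows any such pattern (for each of these groups the chance of that is below 10^-4), which rules them out. Hence G = PSL(2,5) (6T12), of order 60.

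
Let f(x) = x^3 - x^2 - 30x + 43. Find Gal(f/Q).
3T1: C_3

The polynomial is an irreducible cubic over Q and its discriminant is 82369 = 287^2, a perfect square. For an irreducible cubic, a square discriminant forces the Galois group to be A_3, the cyclic group of order 3.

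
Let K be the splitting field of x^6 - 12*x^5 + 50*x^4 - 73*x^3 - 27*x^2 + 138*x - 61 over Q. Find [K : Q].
The degree of the splitting field over Q equals the order of the Galois group, so first determine the group. The polynomial f is an irreducible sextic over Q, so G = Gal(f/Q) is one of the 16 transitive subgroups 6T1, ..., 6T16 of S_6. The discriminant of f is 30991489 = 5567^2, a perfect square, so G is contained in A_6. The transitive groups of degree 6 contained in A_6 are: A_4 (6T4, order 12), S_4 (6T7, order 24), (C_3 x C_3) : C_4 (6T10, order 36), PSL(2,5) (6T12, order 60), A_6 (6T15, order 360). By Dedekind's theorem, for a prime p not dividing disc(f) the degrees of the irreducible factors of f mod p form the cycle type of an element of G. Factoring f modulo the 21 such primes p <= 79 (skipping 19, which divides the discriminant), each new pattern first appears at: mod 2: f = (x + 1)(x^5 + x^4 + x^3 + x + 1), pattern 5+1; mod 7: f = (x^3 + 3x^2 + x + 1)(x^3 + 6x^2 + 3x + 2), pattern 3+3; mod 61: f = (x)(x + 22)(x^2 + 42x + 12)(x^2 + 46x + 13), pattern 2+2+1+1. No other pattern occurs in this range, so the set of observed cycle types is {5+1, 3+3, 2+2+1+1}. The candidates containing elements of all these cycle types are PSL(2,5) (6T12) of order 60, A_6 (6T15) of order 360; the others are excluded. The observed types are precisely the cycle types that occur in PSL(2,5) (6T12) (apart from the identity). Each of the other remaining candidates has further cycle types, and by the Chebotarev density theorem the matching factorization patterns would occur for a proportion of primes equal to their share of the group: A_6 (6T15) additionally contains elements of type 4+2, 3+1+1+1 (130 of its 360 elements, about 36% of primes). None of the 21 primes tested shows any such pattern (for each of these groups the chance of that is below 10^-4), which rules them out. Hence G = PSL(2,5) (6T12), of order 60. The Galois group PSL(2,5) (6T12) has order 60, so the splitting field has degree 60 over Q.

60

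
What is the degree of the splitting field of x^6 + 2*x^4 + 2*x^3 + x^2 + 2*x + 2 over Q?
72

The degree of the splitting field over Q equals the order of the Galois group, so first determine the group. The polynomial f is an irreducible sextic over Q, so G = Gal(f/Q) is one of the 16 transitive subgroups 6T1, ..., 6T16 of S_6. The discriminant of f is -187648, which is not a perfect square, so G is not contained in A_6. The transitive groups of degree 6 not contained in A_6 are: C_6 (6T1, order 6), S_3 (6T2, order 6), D_6 (6T3, order 12), C_3 x S_3 (6T5, order 18), A_4 x C_2 (6T6, order 24), S_4 (6T8, order 24), S_3 x S_3 (6T9, order 36), S_4 x C_2 (6T11, order 48), (S_3 x S_3) : C_2 (6T13, order 72), PGL(2,5) (6T14, order 120), S_6 (6T16, order 720). By Dedekind's theorem, for a prime p not dividing disc(f) the degrees of the irreducible factors of f mod p form the cycle type of an element of G. Factoring f modulo the 29 such primes p <= 113 (skipping 2, which divides the discriminant), each new pattern first appears at: mod 3: f = (x^6 + 2x^4 + 2x^3 + x^2 + 2x + 2), pattern 6; mod 5: f = (x + 4)(x^2 + x + 2)(x^3 + x + 4), pattern 3+2+1; mod 7: f = (x^2 + 6x + 6)(x^4 + x^3 + 4x^2 + 5), pattern 4+2; mod 17: f = (x^3 + x + 5)(x^3 + x + 14), pattern 3+3; mod 19: f = (x^2 + 10x + 7)(x^2 + 12x + 5)(x^2 + 16x + 12), pattern 2+2+2; mod 37: f = (x + 21)(x + 34)(x^2 + 3x + 10)(x^2 + 16x + 35), pattern 2+2+1+1; mod 41: f = (x + 2)(x + 17)(x + 22)(x^3 + x + 33), pattern 3+1+1+1; mod 113: f = (x + 11)(x + 21)(x + 23)(x + 79)(x^2 + 92x + 103), pattern 2+1+1+1+1. No other pattern occurs in this range, so the set of observed cycle types is {6, 3+2+1, 4+2, 3+3, 2+2+2, 2+2+1+1, 3+1+1+1, 2+1+1+1+1}. The candidates containing elements of all these cycle types are (S_3 x S_3) : C_2 (6T13) of order 72, S_6 (6T16) of order 720; the others are excluded. The observed types are precisely the cycle types that occur in (S_3 x S_3) : C_2 (6T13) (apart from the identity). Each of the other remaining candidates has further cycle types, and by the Chebotarev density theorem the matching factorization patterns would occur for a proportion of primes equal to their share of the group: S_6 (6T16) additionally contains elements of type 5+1, 4+1+1 (234 of its 720 elements, about 32% of primes). None of the 29 primes tested shows any such pattern (for each of these groups the chance of that is below 10^-4), which rules them out. Hence G = (S_3 x S_3) : C_2 (6T13), of order 72. The Galois group (S_3 x S_3) : C_2 (6T13) has order 72, so the splitting field has degree 72 over Q.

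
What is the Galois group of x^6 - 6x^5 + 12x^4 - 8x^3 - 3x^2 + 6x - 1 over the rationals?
A_4 x C_2 (also written A4xC2)

The polynomial f is an irreducible sextic over Q, so G = Gal(f/Q) is one of the 16 transitive subgroups 6T1, ..., 6T16 of S_6. The discriminant of f is -419904, which is not a perfect square, so G is not contained in A_6. The transitive groups of degree 6 not contained in A_6 are: C_6 (6T1, order 6), S_3 (6T2, order 6), D_6 (6T3, order 12), C_3 x S_3 (6T5, order 18), A_4 x C_2 (6T6, order 24), S_4 (6T8, order 24), S_3 x S_3 (6T9, order 36), S_4 x C_2 (6T11, order 48), (S_3 x S_3) : C_2 (6T13, order 72), PGL(2,5) (6T14, order 120), S_6 (6T16, order 720). By Dedekind's theorem, for a prime p not dividing disc(f) the degrees of the irreducible factors of f mod p form the cycle type of an element of G. Factoring f modulo the 33 such primes p <= 149 (skipping 2, 3, which divide the discriminant), each new pattern first appears at: mod 5: f = (x^3 + x^2 + 4x + 1)(x^3 + 3x^2 + 4), pattern 3+3; mod 7: f = (x^6 + x^5 + 5x^4 + 6x^3 + 4x^2 + 6x + 6), pattern 6; mod 17: f = (x + 1)(x + 14)(x^2 + 15x + 7)(x^2 + 15x + 13), pattern 2+2+1+1; mod 19: f = (x + 5)(x + 6)(x + 11)(x + 12)(x^2 + 17x + 7), pattern 2+1+1+1+1; mod 71: f = (x^2 + 69x + 41)(x^2 + 69x + 46)(x^2 + 69x + 55), pattern 2+2+2. No other pattern occurs in this range, so the set of observed cycle types is {3+3, 6, 2+2+1+1, 2+1+1+1+1, 2+2+2}. The candidates containing elements of all these cycle types are A_4 x C_2 (6T6) of order 24, S_4 x C_2 (6T11) of order 48, (S_3 x S_3) : C_2 (6T13) of order 72, S_6 (6T16) of order 720; the others are excluded. The observed types are precisely the cycle types that occur in A_4 x C_2 (6T6) (apart from the identity). Each of the other remaining candidates has further cycle types, and by the Chebotarev density theorem the matching factorization patterns would occur for a proportion of primes equal to their share of the group: S_4 x C_2 (6T11) additionally contains elements of type 4+2, 4+1+1 (12 of its 48 elements, about 25% of primes); (S_3 x S_3) : C_2 (6T13) additionally contains elements of type 4+2, 3+2+1, 3+1+1+1 (34 of its 72 elements, about 47% of primes); S_6 (6T16) additionally contains elements of type 5+1, 4+2, 4+1+1, 3+2+1, 3+1+1+1 (484 of its 720 elements, about 67% of primes). None of the 33 primes tested shows any such pattern (for each of these groups the chance of that is below 10^-4), which rules them out. Hence G = A_4 x C_2 (6T6), of order 24.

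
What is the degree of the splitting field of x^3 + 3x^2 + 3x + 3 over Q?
The degree of the splitting field over Q equals the order of the Galois group, so first determine the group. The polynomial is an irreducible cubic over Q and its discriminant is -108, which is not a perfect square. For an irreducible cubic, a non-square discriminant gives Galois group S_3. The Galois group S_3 (3T2) has order 6, so the splitting field has degree 6 over Q.

6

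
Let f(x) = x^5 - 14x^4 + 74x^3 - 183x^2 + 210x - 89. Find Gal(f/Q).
C_5, the cyclic group of order 5

The polynomial f is an irreducible quintic over Q, so G = Gal(f/Q) is a transitive subgroup of S_5: one of C_5 (5T1, order 5), D_5 (5T2, order 10), F_20 (5T3, order 20), A_5 (5T4, order 60) or S_5 (5T5, order 120). The discriminant of f is 14641 = 121^2, a perfect square, so G is contained in A_5. The transitive groups of degree 5 contained in A_5 are: C_5 (5T1, order 5), D_5 (5T2, order 10), A_5 (5T4, order 60). By Dedekind's theorem, for a prime p not dividing disc(f) the degrees of the irreducible factors of f mod p form the cycle type of an element of G. Factoring f modulo the 14 such primes p <= 47 (skipping 11, which divides the discriminant), each new pattern first appears at: mod 2: f = (x^5 + x^2 + 1), pattern 5; mod 23: f = (x + 6)(x + 9)(x + 10)(x + 14)(x + 16), pattern 1+1+1+1+1. No other pattern occurs in this range, so the set of observed cycle types is {5, 1+1+1+1+1}. The candidates containing elements of all these cycle types are C_5 (5T1) of order 5, D_5 (5T2) of order 10, A_5 (5T4) of order 60; the others are excluded. The observed types are precisely the cycle types that occur in C_5 (5T1). Each of the other remaining candidates has further cycle types, and by the Chebotarev density theorem the matching factorization patterns would occur for a proportion of primes equal to their share of the group: D_5 (5T2) additionally contains elements of type 2+2+1 (5 of its 10 elements, about 50% of primes); A_5 (5T4) additionally contains elements of type 3+1+1, 2+2+1 (35 of its 60 elements, about 58% of primes). None of the 14 primes tested shows any such pattern (for each of these groups the chance of that is below 10^-4), which rules them out. Hence G = C_5 (5T1), of order 5.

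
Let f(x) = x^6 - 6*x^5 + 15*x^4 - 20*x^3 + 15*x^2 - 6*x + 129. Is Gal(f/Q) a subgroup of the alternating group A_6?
The polynomial is irreducible of degree 6 over Q. Its discriminant is -1603087953297408, which is not a perfect square. A Galois group lies in the alternating group exactly when the discriminant is a square in Q, so the Galois group (D_6) is not contained in A_6.

No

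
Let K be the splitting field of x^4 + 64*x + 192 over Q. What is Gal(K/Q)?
The polynomial is an irreducible quartic over Q and its discriminant is 1358954496 = 36864^2, a perfect square, so the Galois group is contained in A_4. The resolvent cubic y^3 - 768*y - 4096 is irreducible over Q. An irreducible resolvent with square discriminant gives A_4.

A_4, the alternating group on 4 letters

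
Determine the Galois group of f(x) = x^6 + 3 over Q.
The polynomial f is an irreducible sextic over Q, so G = Gal(f/Q) is one of the 16 transitive subgroups 6T1, ..., 6T16 of S_6. The discriminant of f is -11337408, which is not a perfect square, so G is not contained in A_6. The transitive groups of degree 6 not contained in A_6 are: C_6 (6T1, order 6), S_3 (6T2, order 6), D_6 (6T3, order 12), C_3 x S_3 (6T5, order 18), A_4 x C_2 (6T6, order 24), S_4 (6T8, order 24), S_3 x S_3 (6T9, order 36), S_4 x C_2 (6T11, order 48), (S_3 x S_3) : C_2 (6T13, order 72), PGL(2,5) (6T14, order 120), S_6 (6T16, order 720). By Dedekind's theorem, for a prime p not dividing disc(f) the degrees of the irreducible factors of f mod p form the cycle type of an element of G. Factoring f modulo the 23 such primes p <= 97 (skipping 2, 3, which divide the discriminant), each new pattern first appears at: mod 5: f = (x^2 + 2)(x^2 + x + 2)(x^2 + 4x + 2), pattern 2+2+2; mod 7: f = (x^3 + 2)(x^3 + 5), pattern 3+3; mod 61: f = (x + 3)(x + 19)(x + 22)(x + 39)(x + 42)(x + 58), pattern 1+1+1+1+1+1. No other pattern occurs in this range, so the set of observed cycle types is {2+2+2, 3+3, 1+1+1+1+1+1}. The candidates containing elements of all these cycle types are C_6 (6T1) of order 6, S_3 (6T2) of order 6, D_6 (6T3) of order 12, C_3 x S_3 (6T5) of order 18, A_4 x C_2 (6T6) of order 24, S_4 (6T8) of order 24, S_3 x S_3 (6T9) of order 36, S_4 x C_2 (6T11) of order 48, (S_3 x S_3) : C_2 (6T13) of order 72, PGL(2,5) (6T14) of order 120, S_6 (6T16) of order 720; the others are excluded. The observed types are precisely the cycle types that occur in S_3 (6T2). Each of the other remaining candidates has further cycle types, and by the Chebotarev density theorem the matching factorization patterns would occur for a proportion of primes equal to their share of the group: C_6 (6T1) additionally contains elements of type 6 (2 of its 6 elements, about 33% of primes); D_6 (6T3) additionally contains elements of type 6, 2+2+1+1 (5 of its 12 elements, about 42% of primes); C_3 x S_3 (6T5) additionally contains elements of type 6, 3+1+1+1 (10 of its 18 elements, about 56% of primes); A_4 x C_2 (6T6) additionally contains elements of type 6, 2+2+1+1, 2+1+1+1+1 (14 of its 24 elements, about 58% of primes); S_4 (6T8) additionally contains elements of type 4+1+1, 2+2+1+1 (9 of its 24 elements, about 38% of primes); S_3 x S_3 (6T9) additionally contains elements of type 6, 3+1+1+1, 2+2+1+1 (25 of its 36 elements, about 69% of primes); S_4 x C_2 (6T11) additionally contains elements of type 6, 4+2, 4+1+1, 2+2+1+1, 2+1+1+1+1 (32 of its 48 elements, about 67% of primes); (S_3 x S_3) : C_2 (6T13) additionally contains elements of type 6, 4+2, 3+2+1, 3+1+1+1, 2+2+1+1, 2+1+1+1+1 (61 of its 72 elements, about 85% of primes); PGL(2,5) (6T14) additionally contains elements of type 6, 5+1, 4+1+1, 2+2+1+1 (89 of its 120 elements, about 74% of primes); S_6 (6T16) additionally contains elements of type 6, 5+1, 4+2, 4+1+1, 3+2+1, 3+1+1+1, 2+2+1+1, 2+1+1+1+1 (664 of its 720 elements, about 92% of primes). None of the 23 primes tested shows any such pattern (for each of these groups the chance of that is below 10^-4), which rules them out. Hence G = S_3 (6T2), of order 6.

S_3 (order 6)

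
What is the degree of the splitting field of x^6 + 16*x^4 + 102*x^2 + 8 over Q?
24

The degree of the splitting field over Q equals the order of the Galois group, so first determine the group. The polynomial f is an irreducible sextic over Q, so G = Gal(f/Q) is one of the 16 transitive subgroups 6T1, ..., 6T16 of S_6. The discriminant of f is -1120272711680000, which is not a perfect square, so G is not contained in A_6. The transitive groups of degree 6 not contained in A_6 are: C_6 (6T1, order 6), S_3 (6T2, order 6), D_6 (6T3, order 12), C_3 x S_3 (6T5, order 18), A_4 x C_2 (6T6, order 24), S_4 (6T8, order 24), S_3 x S_3 (6T9, order 36), S_4 x C_2 (6T11, order 48), (S_3 x S_3) : C_2 (6T13, order 72), PGL(2,5) (6T14, order 120), S_6 (6T16, order 720). By Dedekind's theorem, for a prime p not dividing disc(f) the degrees of the irreducible factors of f mod p form the cycle type of an element of G. Factoring f modulo the 22 such primes p <= 97 (skipping 2, 5, 43, which divide the discriminant), each new pattern first appears at: mod 3: f = (x^3 + x^2 + x + 2)(x^3 + 2x^2 + x + 1), pattern 3+3; mod 7: f = (x^2 + 2)(x^2 + 2x + 2)(x^2 + 5x + 2), pattern 2+2+2; mod 13: f = (x + 3)(x + 10)(x^4 + 12x^2 + 2), pattern 4+1+1; mod 59: f = (x + 27)(x + 32)(x^2 + 45)(x^2 + 51), pattern 2+2+1+1. No other pattern occurs in this range, so the set of observed cycle types is {3+3, 2+2+2, 4+1+1, 2+2+1+1}. The candidates containing elements of all these cycle types are S_4 (6T8) of order 24, S_4 x C_2 (6T11) of order 48, PGL(2,5) (6T14) of order 120, S_6 (6T16) of order 720; the others are excluded. The observed types are precisely the cycle types that occur in S_4 (6T8) (apart from the identity). Each of the other remaining candidates has further cycle types, and by the Chebotarev density theorem the matching factorization patterns would occur for a proportion of primes equal to their share of the group: S_4 x C_2 (6T11) additionally contains elements of type 6, 4+2, 2+1+1+1+1 (17 of its 48 elements, about 35% of primes); PGL(2,5) (6T14) additionally contains elements of type 6, 5+1 (44 of its 120 elements, about 37% of primes); S_6 (6T16) additionally contains elements of type 6, 5+1, 4+2, 3+2+1, 3+1+1+1, 2+1+1+1+1 (529 of its 720 elements, about 73% of primes). None of the 22 primes tested shows any such pattern (for each of these groups the chance of that is below 10^-4), which rules them out. Hence G = S_4 (6T8), of order 24. The Galois group S_4 (6T8) has order 24, so the splitting field has degree 24 over Q.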